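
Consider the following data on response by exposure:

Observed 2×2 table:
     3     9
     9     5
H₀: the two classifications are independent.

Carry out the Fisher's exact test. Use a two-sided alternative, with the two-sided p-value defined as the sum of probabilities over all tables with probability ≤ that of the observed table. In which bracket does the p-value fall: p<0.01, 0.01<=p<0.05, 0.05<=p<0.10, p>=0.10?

p-value bracket: 0.05<=p<0.10

Margins: r₁=12, r₂=14, c₁=12, c₂=14, n=26
p_obs = C(12,3)·C(14,9)/C(26,12); sum pmf over tables with pmf ≤ p_obs
p-value (two-sided) = 0.06184
→ bracket: 0.05<=p<0.10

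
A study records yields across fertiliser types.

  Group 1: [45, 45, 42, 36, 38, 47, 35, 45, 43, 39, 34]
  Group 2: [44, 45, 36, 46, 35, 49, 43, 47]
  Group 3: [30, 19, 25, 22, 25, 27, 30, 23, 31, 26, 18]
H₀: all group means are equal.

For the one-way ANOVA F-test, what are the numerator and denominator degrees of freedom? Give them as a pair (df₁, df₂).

k = 3 groups, N = 30 total
df = (k−1, N−k) = (3−1, 30−3) = (2, 27)

degrees of freedom = [2, 27]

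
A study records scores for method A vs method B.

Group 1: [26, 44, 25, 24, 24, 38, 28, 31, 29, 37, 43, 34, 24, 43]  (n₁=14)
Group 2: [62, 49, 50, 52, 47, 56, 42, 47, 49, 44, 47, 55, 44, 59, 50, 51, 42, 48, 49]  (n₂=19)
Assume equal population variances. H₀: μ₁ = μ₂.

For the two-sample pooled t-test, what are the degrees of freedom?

degrees of freedom = 31

df = n₁ + n₂ − 2 = 14 + 19 − 2 = 31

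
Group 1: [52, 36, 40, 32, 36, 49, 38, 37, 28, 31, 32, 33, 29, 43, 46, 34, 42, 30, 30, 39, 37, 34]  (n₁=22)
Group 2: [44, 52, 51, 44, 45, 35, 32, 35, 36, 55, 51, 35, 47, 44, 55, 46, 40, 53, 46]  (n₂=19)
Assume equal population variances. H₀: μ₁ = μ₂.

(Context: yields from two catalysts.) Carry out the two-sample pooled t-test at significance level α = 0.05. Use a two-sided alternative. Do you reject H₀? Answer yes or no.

reject H₀: yes

x̄₁=36.727, s₁=6.504, n₁=22
x̄₂=44.526, s₂=7.321, n₂=19
s_p² = [21·6.504² + 18·7.321²]/39 = 47.5154
SE = √(s_p²·(1/22+1/19)) = 2.1588
t = (36.727−44.526)/2.1588 = -3.6126
df = 39
p-value (two-sided) = 0.00086
At α=0.05: p < α → reject H₀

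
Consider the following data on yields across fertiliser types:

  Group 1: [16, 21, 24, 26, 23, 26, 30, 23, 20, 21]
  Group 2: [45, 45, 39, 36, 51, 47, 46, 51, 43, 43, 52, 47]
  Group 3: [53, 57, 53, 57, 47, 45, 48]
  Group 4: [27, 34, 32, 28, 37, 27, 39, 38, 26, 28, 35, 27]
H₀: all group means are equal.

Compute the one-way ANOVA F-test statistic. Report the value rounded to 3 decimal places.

test statistic = 72.316

Group means [23.00, 45.42, 51.43, 31.50], grand mean 36.902
SSB = Σnᵢ(x̄ᵢ−x̄)² = 4629.979; SSW = ΣΣ(x−x̄ᵢ)² = 789.631
MSB = 4629.979/3 = 1543.3263; MSW = 789.631/37 = 21.3414
F = MSB/MSW = 72.3162
df = (3, 37)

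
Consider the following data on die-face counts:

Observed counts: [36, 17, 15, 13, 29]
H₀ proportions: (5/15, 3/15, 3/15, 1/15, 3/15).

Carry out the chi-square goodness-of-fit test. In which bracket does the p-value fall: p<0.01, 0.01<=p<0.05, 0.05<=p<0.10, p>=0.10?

p-value bracket: 0.01<=p<0.05

n = 110; E_i = n·p_i = [36.67, 22.00, 22.00, 7.33, 22.00]
χ² = (36−36.67)²/36.67 + (17−22.00)²/22.00 + (15−22.00)²/22.00 + (13−7.33)²/7.33 + (29−22.00)²/22.00 = 9.9818
df = 4
p-value (upper-tail) = 0.04074
→ bracket: 0.01<=p<0.05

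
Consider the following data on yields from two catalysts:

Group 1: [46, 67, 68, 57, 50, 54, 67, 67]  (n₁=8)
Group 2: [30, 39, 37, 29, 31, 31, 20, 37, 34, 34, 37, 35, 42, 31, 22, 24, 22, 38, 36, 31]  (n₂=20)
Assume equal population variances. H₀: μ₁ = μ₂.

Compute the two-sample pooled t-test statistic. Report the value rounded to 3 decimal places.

x̄₁=59.500, s₁=8.864, n₁=8
x̄₂=32.000, s₂=6.147, n₂=20
s_p² = [7·8.864² + 19·6.147²]/26 = 48.7692
SE = √(s_p²·(1/8+1/20)) = 2.9214
t = (59.500−32.000)/2.9214 = 9.4133
df = 26

test statistic = 9.413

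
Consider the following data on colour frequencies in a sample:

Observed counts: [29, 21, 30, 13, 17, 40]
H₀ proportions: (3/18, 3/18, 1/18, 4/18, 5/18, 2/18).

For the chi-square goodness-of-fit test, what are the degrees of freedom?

df = k − 1 = 6 − 1 = 5

degrees of freedom = 5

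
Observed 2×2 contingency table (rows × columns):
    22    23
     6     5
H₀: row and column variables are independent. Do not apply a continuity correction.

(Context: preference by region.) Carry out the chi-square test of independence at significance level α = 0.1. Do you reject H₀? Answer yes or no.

reject H₀: no

Row totals [45, 11], col totals [28, 28], n=56
χ² = (22−22.50)²/22.50 + (23−22.50)²/22.50 + (6−5.50)²/5.50 + (5−5.50)²/5.50 = 0.1131
df = 1
p-value (upper-tail) = 0.73661
At α=0.1: p ≥ α → fail to reject H₀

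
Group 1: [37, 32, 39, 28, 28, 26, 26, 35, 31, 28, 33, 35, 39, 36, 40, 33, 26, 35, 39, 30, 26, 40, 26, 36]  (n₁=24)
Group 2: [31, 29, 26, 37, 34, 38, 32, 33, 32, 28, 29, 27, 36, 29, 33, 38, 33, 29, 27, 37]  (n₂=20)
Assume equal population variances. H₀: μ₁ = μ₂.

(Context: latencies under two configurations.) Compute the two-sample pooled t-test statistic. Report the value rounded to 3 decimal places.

x̄₁=32.667, s₁=5.036, n₁=24
x̄₂=31.900, s₂=3.865, n₂=20
s_p² = [23·5.036² + 19·3.865²]/42 = 20.6460
SE = √(s_p²·(1/24+1/20)) = 1.3757
t = (32.667−31.900)/1.3757 = 0.5573
df = 42

test statistic = 0.557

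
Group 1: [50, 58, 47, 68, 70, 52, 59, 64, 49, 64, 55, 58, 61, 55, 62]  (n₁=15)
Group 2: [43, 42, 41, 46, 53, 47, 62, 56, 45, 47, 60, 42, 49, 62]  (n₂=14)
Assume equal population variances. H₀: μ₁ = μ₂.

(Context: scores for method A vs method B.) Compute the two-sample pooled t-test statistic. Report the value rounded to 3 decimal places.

test statistic = 3.161

x̄₁=58.133, s₁=6.875, n₁=15
x̄₂=49.643, s₂=7.592, n₂=14
s_p² = [14·6.875² + 13·7.592²]/27 = 52.2573
SE = √(s_p²·(1/15+1/14)) = 2.6864
t = (58.133−49.643)/2.6864 = 3.1606
df = 27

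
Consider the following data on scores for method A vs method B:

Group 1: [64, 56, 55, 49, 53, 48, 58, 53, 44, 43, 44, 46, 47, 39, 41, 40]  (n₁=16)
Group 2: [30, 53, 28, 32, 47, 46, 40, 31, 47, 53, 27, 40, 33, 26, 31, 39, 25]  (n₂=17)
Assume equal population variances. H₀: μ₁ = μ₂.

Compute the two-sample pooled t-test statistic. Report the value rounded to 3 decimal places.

test statistic = 4.034

x̄₁=48.750, s₁=7.151, n₁=16
x̄₂=36.941, s₂=9.430, n₂=17
s_p² = [15·7.151² + 16·9.430²]/31 = 70.6433
SE = √(s_p²·(1/16+1/17)) = 2.9276
t = (48.750−36.941)/2.9276 = 4.0337
df = 31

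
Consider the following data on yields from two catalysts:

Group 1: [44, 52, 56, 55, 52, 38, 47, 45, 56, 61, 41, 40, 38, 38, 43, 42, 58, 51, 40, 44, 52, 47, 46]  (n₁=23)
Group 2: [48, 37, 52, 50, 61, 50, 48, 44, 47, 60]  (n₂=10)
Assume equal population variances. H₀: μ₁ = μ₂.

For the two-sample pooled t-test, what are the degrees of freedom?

degrees of freedom = 31

df = n₁ + n₂ − 2 = 23 + 10 − 2 = 31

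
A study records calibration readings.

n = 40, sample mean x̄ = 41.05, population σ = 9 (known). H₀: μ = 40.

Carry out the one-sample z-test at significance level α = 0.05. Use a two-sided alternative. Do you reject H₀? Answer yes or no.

reject H₀: no

SE = σ/√n = 9/√40 = 1.4230
z = (x̄−μ₀)/SE = (41.05−40)/1.4230 = 0.7379
p-value (two-sided) = 0.46060
At α=0.05: p ≥ α → fail to reject H₀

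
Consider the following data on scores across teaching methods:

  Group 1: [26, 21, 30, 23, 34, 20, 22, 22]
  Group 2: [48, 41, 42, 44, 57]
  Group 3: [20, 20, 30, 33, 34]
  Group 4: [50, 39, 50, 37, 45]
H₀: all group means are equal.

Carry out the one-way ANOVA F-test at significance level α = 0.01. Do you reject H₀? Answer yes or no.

Group means [24.75, 46.40, 27.40, 44.20], grand mean 34.261
SSB = Σnᵢ(x̄ᵢ−x̄)² = 2189.735; SSW = ΣΣ(x−x̄ᵢ)² = 676.700
MSB = 2189.735/3 = 729.9116; MSW = 676.700/19 = 35.6158
F = MSB/MSW = 20.4940
df = (3, 19)
p-value (upper-tail) = 0.00000
At α=0.01: p < α → reject H₀

reject H₀: yes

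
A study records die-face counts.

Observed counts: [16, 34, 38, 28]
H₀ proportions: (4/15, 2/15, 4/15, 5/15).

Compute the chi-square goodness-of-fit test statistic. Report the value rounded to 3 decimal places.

n = 116; E_i = n·p_i = [30.93, 15.47, 30.93, 38.67]
χ² = (16−30.93)²/30.93 + (34−15.47)²/15.47 + (38−30.93)²/30.93 + (28−38.67)²/38.67 = 33.9741
df = 3

test statistic = 33.974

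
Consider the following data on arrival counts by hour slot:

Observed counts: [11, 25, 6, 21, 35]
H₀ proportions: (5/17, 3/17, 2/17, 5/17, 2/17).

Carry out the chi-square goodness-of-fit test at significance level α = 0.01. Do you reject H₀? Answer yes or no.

reject H₀: yes

n = 98; E_i = n·p_i = [28.82, 17.29, 11.53, 28.82, 11.53]
χ² = (11−28.82)²/28.82 + (25−17.29)²/17.29 + (6−11.53)²/11.53 + (21−28.82)²/28.82 + (35−11.53)²/11.53 = 67.0099
df = 4
p-value (upper-tail) = 0.00000
At α=0.01: p < α → reject H₀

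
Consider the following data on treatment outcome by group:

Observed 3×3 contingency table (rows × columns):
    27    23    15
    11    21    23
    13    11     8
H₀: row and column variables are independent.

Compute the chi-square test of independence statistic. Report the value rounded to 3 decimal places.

test statistic = 8.653

Row totals [65, 55, 32], col totals [51, 55, 46], n=152
χ² = (27−21.81)²/21.81 + (23−23.52)²/23.52 + (15−19.67)²/19.67 + (11−18.45)²/18.45 + (21−19.90)²/19.90 + (23−16.64)²/16.64 + (13−10.74)²/10.74 + (11−11.58)²/11.58 + (8−9.68)²/9.68 = 8.6530
df = 4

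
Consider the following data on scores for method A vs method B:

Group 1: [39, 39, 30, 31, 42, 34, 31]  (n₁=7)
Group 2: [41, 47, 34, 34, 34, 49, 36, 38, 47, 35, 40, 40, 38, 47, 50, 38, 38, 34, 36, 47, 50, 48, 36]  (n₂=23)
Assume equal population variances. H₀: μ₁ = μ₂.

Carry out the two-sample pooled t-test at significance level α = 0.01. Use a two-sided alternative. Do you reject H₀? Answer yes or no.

reject H₀: no

x̄₁=35.143, s₁=4.811, n₁=7
x̄₂=40.739, s₂=5.887, n₂=23
s_p² = [6·4.811² + 22·5.887²]/28 = 32.1890
SE = √(s_p²·(1/7+1/23)) = 2.4491
t = (35.143−40.739)/2.4491 = -2.2851
df = 28
p-value (two-sided) = 0.03009
At α=0.01: p ≥ α → fail to reject H₀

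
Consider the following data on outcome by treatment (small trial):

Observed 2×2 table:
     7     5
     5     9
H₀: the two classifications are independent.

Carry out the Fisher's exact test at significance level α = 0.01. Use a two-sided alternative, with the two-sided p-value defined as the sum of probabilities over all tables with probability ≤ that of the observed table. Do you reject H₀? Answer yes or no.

reject H₀: no

Margins: r₁=12, r₂=14, c₁=12, c₂=14, n=26
p_obs = C(12,7)·C(14,5)/C(26,12); sum pmf over tables with pmf ≤ p_obs
p-value (two-sided) = 0.43124
At α=0.01: p ≥ α → fail to reject H₀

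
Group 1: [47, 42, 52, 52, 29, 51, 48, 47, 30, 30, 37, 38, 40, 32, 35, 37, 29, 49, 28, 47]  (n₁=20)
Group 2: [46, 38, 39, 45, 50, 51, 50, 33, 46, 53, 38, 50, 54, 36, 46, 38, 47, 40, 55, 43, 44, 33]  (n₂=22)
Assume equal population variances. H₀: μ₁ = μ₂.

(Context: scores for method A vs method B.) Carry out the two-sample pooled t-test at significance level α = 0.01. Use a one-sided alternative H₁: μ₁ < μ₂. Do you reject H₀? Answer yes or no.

reject H₀: no

x̄₁=40.000, s₁=8.590, n₁=20
x̄₂=44.318, s₂=6.672, n₂=22
s_p² = [19·8.590² + 21·6.672²]/40 = 58.4193
SE = √(s_p²·(1/20+1/22)) = 2.3614
t = (40.000−44.318)/2.3614 = -1.8286
df = 40
p-value (one-sided, H₁ less) = 0.03746
At α=0.01: p ≥ α → fail to reject H₀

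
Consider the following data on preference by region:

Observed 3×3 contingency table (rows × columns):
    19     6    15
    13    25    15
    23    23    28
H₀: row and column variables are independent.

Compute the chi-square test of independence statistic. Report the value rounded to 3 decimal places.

test statistic = 12.076

Row totals [40, 53, 74], col totals [55, 54, 58], n=167
χ² = (19−13.17)²/13.17 + (6−12.93)²/12.93 + (15−13.89)²/13.89 + (13−17.46)²/17.46 + (25−17.14)²/17.14 + (15−18.41)²/18.41 + (23−24.37)²/24.37 + (23−23.93)²/23.93 + (28−25.70)²/25.70 = 12.0762
df = 4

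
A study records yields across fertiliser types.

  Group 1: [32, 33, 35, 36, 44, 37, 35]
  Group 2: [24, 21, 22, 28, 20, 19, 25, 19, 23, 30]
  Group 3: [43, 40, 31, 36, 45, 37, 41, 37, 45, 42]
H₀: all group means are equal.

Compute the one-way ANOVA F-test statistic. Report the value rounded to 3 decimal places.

test statistic = 45.190

Group means [36.00, 23.10, 39.70], grand mean 32.593
SSB = Σnᵢ(x̄ᵢ−x̄)² = 1487.519; SSW = ΣΣ(x−x̄ᵢ)² = 395.000
MSB = 1487.519/2 = 743.7593; MSW = 395.000/24 = 16.4583
F = MSB/MSW = 45.1904
df = (2, 24)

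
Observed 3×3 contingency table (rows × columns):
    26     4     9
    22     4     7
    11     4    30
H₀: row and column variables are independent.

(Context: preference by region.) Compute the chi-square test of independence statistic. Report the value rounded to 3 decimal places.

test statistic = 23.913

Row totals [39, 33, 45], col totals [59, 12, 46], n=117
χ² = (26−19.67)²/19.67 + (4−4.00)²/4.00 + (9−15.33)²/15.33 + (22−16.64)²/16.64 + (4−3.38)²/3.38 + (7−12.97)²/12.97 + (11−22.69)²/22.69 + (4−4.62)²/4.62 + (30−17.69)²/17.69 = 23.9126
df = 4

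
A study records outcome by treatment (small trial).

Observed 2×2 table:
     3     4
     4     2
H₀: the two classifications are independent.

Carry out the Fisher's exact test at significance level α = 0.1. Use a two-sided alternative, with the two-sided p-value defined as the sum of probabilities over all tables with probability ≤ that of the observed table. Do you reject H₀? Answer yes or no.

reject H₀: no

Margins: r₁=7, r₂=6, c₁=7, c₂=6, n=13
p_obs = C(7,3)·C(6,4)/C(13,7); sum pmf over tables with pmf ≤ p_obs
p-value (two-sided) = 0.59207
At α=0.1: p ≥ α → fail to reject H₀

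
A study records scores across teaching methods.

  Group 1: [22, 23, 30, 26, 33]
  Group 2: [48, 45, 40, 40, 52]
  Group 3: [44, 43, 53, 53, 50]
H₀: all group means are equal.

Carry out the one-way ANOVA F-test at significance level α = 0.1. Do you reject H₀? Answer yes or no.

reject H₀: yes

Group means [26.80, 45.00, 48.60], grand mean 40.133
SSB = Σnᵢ(x̄ᵢ−x̄)² = 1365.733; SSW = ΣΣ(x−x̄ᵢ)² = 288.000
MSB = 1365.733/2 = 682.8667; MSW = 288.000/12 = 24.0000
F = MSB/MSW = 28.4528
df = (2, 12)
p-value (upper-tail) = 0.00003
At α=0.1: p < α → reject H₀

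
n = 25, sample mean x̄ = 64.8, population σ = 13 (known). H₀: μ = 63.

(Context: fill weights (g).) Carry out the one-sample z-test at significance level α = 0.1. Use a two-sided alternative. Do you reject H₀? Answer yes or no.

reject H₀: no

SE = σ/√n = 13/√25 = 2.6000
z = (x̄−μ₀)/SE = (64.8−63)/2.6000 = 0.6923
p-value (two-sided) = 0.48874
At α=0.1: p ≥ α → fail to reject H₀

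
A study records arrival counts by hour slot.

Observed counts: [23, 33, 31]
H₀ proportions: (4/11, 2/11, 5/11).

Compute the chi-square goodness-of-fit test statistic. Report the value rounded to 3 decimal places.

n = 87; E_i = n·p_i = [31.64, 15.82, 39.55]
χ² = (23−31.64)²/31.64 + (33−15.82)²/15.82 + (31−39.55)²/39.55 = 22.8672
df = 2

test statistic = 22.867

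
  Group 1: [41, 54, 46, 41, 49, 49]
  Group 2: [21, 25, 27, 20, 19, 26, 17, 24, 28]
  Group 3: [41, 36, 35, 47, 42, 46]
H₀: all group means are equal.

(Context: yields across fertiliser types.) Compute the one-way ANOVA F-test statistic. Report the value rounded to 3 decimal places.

Group means [46.67, 23.00, 41.17], grand mean 34.952
SSB = Σnᵢ(x̄ᵢ−x̄)² = 2340.786; SSW = ΣΣ(x−x̄ᵢ)² = 372.167
MSB = 2340.786/2 = 1170.3929; MSW = 372.167/18 = 20.6759
F = MSB/MSW = 56.6066
df = (2, 18)

test statistic = 56.607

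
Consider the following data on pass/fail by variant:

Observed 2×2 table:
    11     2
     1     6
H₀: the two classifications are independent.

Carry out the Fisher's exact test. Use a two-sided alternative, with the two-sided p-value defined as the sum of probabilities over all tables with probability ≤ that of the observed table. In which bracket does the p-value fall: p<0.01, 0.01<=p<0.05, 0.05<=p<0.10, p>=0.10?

Margins: r₁=13, r₂=7, c₁=12, c₂=8, n=20
p_obs = C(13,11)·C(7,1)/C(20,12); sum pmf over tables with pmf ≤ p_obs
p-value (two-sided) = 0.00444
→ bracket: p<0.01

p-value bracket: p<0.01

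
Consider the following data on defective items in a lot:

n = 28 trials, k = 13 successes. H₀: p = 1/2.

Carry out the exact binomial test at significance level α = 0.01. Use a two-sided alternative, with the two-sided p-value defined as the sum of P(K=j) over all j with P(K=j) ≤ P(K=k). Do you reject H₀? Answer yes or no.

Exact binomial: n=28, k=13, p₀=1/2=0.5000
P(X=j) = C(n,j)·p₀^j·(1−p₀)^(n−j); p = Σ P(X=j) over j with P(X=j) ≤ P(X=13)
p-value (two-sided) = 0.85055
At α=0.01: p ≥ α → fail to reject H₀

reject H₀: no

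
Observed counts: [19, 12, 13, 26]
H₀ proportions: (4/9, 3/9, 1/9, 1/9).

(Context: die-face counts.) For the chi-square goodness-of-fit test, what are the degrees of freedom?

df = k − 1 = 4 − 1 = 3

degrees of freedom = 3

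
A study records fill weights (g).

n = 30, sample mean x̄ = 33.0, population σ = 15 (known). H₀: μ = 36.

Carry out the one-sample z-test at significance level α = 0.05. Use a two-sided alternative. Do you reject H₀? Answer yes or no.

SE = σ/√n = 15/√30 = 2.7386
z = (x̄−μ₀)/SE = (33.0−36)/2.7386 = -1.0954
p-value (two-sided) = 0.27332
At α=0.05: p ≥ α → fail to reject H₀

reject H₀: no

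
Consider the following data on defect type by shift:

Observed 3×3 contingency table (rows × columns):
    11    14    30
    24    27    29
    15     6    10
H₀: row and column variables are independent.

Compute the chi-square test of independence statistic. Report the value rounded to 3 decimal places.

Row totals [55, 80, 31], col totals [50, 47, 69], n=166
χ² = (11−16.57)²/16.57 + (14−15.57)²/15.57 + (30−22.86)²/22.86 + (24−24.10)²/24.10 + (27−22.65)²/22.65 + (29−33.25)²/33.25 + (15−9.34)²/9.34 + (6−8.78)²/8.78 + (10−12.89)²/12.89 = 10.5966
df = 4

test statistic = 10.597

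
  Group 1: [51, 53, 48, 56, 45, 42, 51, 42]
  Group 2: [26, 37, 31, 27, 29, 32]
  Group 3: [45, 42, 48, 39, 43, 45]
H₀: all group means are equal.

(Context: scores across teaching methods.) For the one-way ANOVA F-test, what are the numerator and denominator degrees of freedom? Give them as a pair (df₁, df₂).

degrees of freedom = [2, 17]

k = 3 groups, N = 20 total
df = (k−1, N−k) = (3−1, 20−3) = (2, 17)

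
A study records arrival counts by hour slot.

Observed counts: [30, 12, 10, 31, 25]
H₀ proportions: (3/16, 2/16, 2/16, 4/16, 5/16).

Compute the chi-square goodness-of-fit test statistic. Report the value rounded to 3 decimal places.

n = 108; E_i = n·p_i = [20.25, 13.50, 13.50, 27.00, 33.75]
χ² = (30−20.25)²/20.25 + (12−13.50)²/13.50 + (10−13.50)²/13.50 + (31−27.00)²/27.00 + (25−33.75)²/33.75 = 8.6296
df = 4

test statistic = 8.630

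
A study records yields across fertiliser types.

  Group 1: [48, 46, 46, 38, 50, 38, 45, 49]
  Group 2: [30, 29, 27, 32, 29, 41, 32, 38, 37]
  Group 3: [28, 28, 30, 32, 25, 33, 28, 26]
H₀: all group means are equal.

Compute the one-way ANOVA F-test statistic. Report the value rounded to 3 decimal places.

Group means [45.00, 32.78, 28.75], grand mean 35.400
SSB = Σnᵢ(x̄ᵢ−x̄)² = 1152.944; SSW = ΣΣ(x−x̄ᵢ)² = 387.056
MSB = 1152.944/2 = 576.4722; MSW = 387.056/22 = 17.5934
F = MSB/MSW = 32.7663
df = (2, 22)

test statistic = 32.766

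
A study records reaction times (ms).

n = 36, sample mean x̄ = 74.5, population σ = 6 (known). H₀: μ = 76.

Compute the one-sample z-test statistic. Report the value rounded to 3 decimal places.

SE = σ/√n = 6/√36 = 1.0000
z = (x̄−μ₀)/SE = (74.5−76)/1.0000 = -1.5000

test statistic = -1.500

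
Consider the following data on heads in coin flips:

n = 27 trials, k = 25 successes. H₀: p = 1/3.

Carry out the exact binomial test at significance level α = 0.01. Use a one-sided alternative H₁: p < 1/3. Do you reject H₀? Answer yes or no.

reject H₀: no

Exact binomial: n=27, k=25, p₀=1/3=0.3333
P(X≤25) from Σ C(n,i)·p₀^i·(1−p₀)^(n−i)
p-value (one-sided, H₁ less) = 1.00000
At α=0.01: p ≥ α → fail to reject H₀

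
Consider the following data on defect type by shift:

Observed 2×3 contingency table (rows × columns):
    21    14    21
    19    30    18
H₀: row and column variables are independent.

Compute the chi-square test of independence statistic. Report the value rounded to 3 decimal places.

Row totals [56, 67], col totals [40, 44, 39], n=123
χ² = (21−18.21)²/18.21 + (14−20.03)²/20.03 + (21−17.76)²/17.76 + (19−21.79)²/21.79 + (30−23.97)²/23.97 + (18−21.24)²/21.24 = 5.2069
df = 2

test statistic = 5.207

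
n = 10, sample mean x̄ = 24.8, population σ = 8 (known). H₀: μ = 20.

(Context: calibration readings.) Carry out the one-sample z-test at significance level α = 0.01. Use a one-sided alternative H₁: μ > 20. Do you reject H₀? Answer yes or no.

SE = σ/√n = 8/√10 = 2.5298
z = (x̄−μ₀)/SE = (24.8−20)/2.5298 = 1.8974
p-value (one-sided, H₁ greater) = 0.02889
At α=0.01: p ≥ α → fail to reject H₀

reject H₀: no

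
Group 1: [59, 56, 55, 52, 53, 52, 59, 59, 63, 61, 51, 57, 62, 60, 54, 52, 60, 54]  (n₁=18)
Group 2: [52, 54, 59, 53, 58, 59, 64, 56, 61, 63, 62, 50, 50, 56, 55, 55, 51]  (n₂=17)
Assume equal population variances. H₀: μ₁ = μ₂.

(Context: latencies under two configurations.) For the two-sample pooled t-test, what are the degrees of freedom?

df = n₁ + n₂ − 2 = 18 + 17 − 2 = 33

degrees of freedom = 33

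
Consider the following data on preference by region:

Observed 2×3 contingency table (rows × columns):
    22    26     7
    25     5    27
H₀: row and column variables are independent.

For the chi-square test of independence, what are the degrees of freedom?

degrees of freedom = 2

df = (r−1)(c−1) = (2−1)·(3−1) = 2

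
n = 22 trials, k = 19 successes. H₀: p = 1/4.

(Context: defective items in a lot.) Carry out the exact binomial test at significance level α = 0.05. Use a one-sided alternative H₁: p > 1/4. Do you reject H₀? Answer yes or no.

reject H₀: yes

Exact binomial: n=22, k=19, p₀=1/4=0.2500
P(X≥19) from Σ C(n,i)·p₀^i·(1−p₀)^(n−i)
p-value (one-sided, H₁ greater) = 0.00000
At α=0.05: p < α → reject H₀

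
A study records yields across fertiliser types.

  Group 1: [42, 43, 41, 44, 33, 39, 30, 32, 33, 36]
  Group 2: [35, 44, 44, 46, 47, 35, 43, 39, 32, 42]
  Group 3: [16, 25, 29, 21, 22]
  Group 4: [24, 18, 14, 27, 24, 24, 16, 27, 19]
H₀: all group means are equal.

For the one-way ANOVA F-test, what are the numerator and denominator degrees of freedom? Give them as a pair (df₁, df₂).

degrees of freedom = [3, 30]

k = 4 groups, N = 34 total
df = (k−1, N−k) = (4−1, 34−4) = (3, 30)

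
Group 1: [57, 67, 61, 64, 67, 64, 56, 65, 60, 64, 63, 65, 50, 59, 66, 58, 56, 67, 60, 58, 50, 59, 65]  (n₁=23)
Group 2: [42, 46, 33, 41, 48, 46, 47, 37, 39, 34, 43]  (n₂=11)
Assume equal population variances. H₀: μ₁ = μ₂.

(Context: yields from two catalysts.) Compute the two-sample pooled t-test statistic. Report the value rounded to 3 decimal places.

x̄₁=60.913, s₁=4.990, n₁=23
x̄₂=41.455, s₂=5.203, n₂=11
s_p² = [22·4.990² + 10·5.203²]/32 = 25.5798
SE = √(s_p²·(1/23+1/11)) = 1.8541
t = (60.913−41.455)/1.8541 = 10.4950
df = 32

test statistic = 10.495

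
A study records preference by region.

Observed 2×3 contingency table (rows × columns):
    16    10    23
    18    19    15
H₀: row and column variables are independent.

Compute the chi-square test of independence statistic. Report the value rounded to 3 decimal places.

Row totals [49, 52], col totals [34, 29, 38], n=101
χ² = (16−16.50)²/16.50 + (10−14.07)²/14.07 + (23−18.44)²/18.44 + (18−17.50)²/17.50 + (19−14.93)²/14.93 + (15−19.56)²/19.56 = 4.5098
df = 2

test statistic = 4.510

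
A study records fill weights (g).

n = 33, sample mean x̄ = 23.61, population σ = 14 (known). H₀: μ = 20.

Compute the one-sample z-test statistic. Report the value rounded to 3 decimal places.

test statistic = 1.481

SE = σ/√n = 14/√33 = 2.4371
z = (x̄−μ₀)/SE = (23.61−20)/2.4371 = 1.4813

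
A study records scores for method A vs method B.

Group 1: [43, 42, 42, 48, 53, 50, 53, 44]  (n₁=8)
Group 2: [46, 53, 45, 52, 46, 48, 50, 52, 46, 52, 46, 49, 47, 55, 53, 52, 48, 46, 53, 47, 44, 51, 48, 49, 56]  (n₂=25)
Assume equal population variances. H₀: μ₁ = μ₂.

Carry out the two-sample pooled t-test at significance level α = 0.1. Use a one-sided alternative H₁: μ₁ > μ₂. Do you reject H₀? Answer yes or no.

x̄₁=46.875, s₁=4.734, n₁=8
x̄₂=49.360, s₂=3.340, n₂=25
s_p² = [7·4.734² + 24·3.340²]/31 = 13.6979
SE = √(s_p²·(1/8+1/25)) = 1.5034
t = (46.875−49.360)/1.5034 = -1.6529
df = 31
p-value (one-sided, H₁ greater) = 0.94578
At α=0.1: p ≥ α → fail to reject H₀

reject H₀: no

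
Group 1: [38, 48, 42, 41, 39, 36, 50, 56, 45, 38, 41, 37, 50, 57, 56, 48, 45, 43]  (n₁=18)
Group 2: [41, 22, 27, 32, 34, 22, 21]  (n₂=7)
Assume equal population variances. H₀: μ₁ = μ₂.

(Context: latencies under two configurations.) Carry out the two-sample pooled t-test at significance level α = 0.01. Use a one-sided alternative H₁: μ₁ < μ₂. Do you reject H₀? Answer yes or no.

reject H₀: no

x̄₁=45.000, s₁=6.765, n₁=18
x̄₂=28.429, s₂=7.547, n₂=7
s_p² = [17·6.765² + 6·7.547²]/23 = 48.6832
SE = √(s_p²·(1/18+1/7)) = 3.1080
t = (45.000−28.429)/3.1080 = 5.3319
df = 23
p-value (one-sided, H₁ less) = 0.99999
At α=0.01: p ≥ α → fail to reject H₀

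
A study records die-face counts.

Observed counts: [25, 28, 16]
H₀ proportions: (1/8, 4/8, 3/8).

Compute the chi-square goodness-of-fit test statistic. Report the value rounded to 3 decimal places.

n = 69; E_i = n·p_i = [8.62, 34.50, 25.88]
χ² = (25−8.62)²/8.62 + (28−34.50)²/34.50 + (16−25.88)²/25.88 = 36.0821
df = 2

test statistic = 36.082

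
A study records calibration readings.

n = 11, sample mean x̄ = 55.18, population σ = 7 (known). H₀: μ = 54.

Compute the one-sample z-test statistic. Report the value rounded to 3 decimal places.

SE = σ/√n = 7/√11 = 2.1106
z = (x̄−μ₀)/SE = (55.18−54)/2.1106 = 0.5591

test statistic = 0.559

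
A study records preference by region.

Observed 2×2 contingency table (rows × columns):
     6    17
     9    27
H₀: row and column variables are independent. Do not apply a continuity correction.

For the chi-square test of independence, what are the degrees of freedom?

df = (r−1)(c−1) = (2−1)·(2−1) = 1

degrees of freedom = 1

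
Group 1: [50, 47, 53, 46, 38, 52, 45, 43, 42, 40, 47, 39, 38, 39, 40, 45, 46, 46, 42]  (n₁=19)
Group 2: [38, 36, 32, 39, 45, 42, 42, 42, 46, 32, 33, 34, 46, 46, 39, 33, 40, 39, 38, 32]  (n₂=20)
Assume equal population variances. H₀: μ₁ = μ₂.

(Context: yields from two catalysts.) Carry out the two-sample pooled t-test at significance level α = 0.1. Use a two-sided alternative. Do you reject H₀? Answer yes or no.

reject H₀: yes

x̄₁=44.105, s₁=4.569, n₁=19
x̄₂=38.700, s₂=4.943, n₂=20
s_p² = [18·4.569² + 19·4.943²]/37 = 22.7024
SE = √(s_p²·(1/19+1/20)) = 1.5264
t = (44.105−38.700)/1.5264 = 3.5411
df = 37
p-value (two-sided) = 0.00110
At α=0.1: p < α → reject H₀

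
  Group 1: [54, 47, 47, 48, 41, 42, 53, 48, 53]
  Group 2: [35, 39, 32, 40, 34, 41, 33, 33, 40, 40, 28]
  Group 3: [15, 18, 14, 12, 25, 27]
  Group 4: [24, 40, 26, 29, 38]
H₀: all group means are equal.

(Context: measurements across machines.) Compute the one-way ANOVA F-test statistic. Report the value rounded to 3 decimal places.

test statistic = 38.775

Group means [48.11, 35.91, 18.50, 31.40], grand mean 35.355
SSB = Σnᵢ(x̄ᵢ−x̄)² = 3250.599; SSW = ΣΣ(x−x̄ᵢ)² = 754.498
MSB = 3250.599/3 = 1083.5329; MSW = 754.498/27 = 27.9444
F = MSB/MSW = 38.7746
df = (3, 27)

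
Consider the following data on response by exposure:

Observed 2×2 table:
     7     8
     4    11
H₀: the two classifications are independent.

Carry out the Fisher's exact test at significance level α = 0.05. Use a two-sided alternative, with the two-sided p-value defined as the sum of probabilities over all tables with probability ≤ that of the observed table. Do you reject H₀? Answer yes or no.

Margins: r₁=15, r₂=15, c₁=11, c₂=19, n=30
p_obs = C(15,7)·C(15,4)/C(30,11); sum pmf over tables with pmf ≤ p_obs
p-value (two-sided) = 0.44973
At α=0.05: p ≥ α → fail to reject H₀

reject H₀: no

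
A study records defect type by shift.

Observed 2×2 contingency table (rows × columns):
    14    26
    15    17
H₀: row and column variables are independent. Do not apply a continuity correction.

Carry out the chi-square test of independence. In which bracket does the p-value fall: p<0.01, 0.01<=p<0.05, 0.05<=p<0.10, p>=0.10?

Row totals [40, 32], col totals [29, 43], n=72
χ² = (14−16.11)²/16.11 + (26−23.89)²/23.89 + (15−12.89)²/12.89 + (17−19.11)²/19.11 = 1.0422
df = 1
p-value (upper-tail) = 0.30731
→ bracket: p>=0.10

p-value bracket: p>=0.10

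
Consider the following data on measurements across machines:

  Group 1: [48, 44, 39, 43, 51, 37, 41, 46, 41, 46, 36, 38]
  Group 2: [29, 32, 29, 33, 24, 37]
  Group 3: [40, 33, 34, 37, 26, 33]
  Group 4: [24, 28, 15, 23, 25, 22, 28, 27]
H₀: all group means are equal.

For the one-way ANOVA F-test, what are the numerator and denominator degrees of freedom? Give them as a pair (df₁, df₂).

degrees of freedom = [3, 28]

k = 4 groups, N = 32 total
df = (k−1, N−k) = (4−1, 32−4) = (3, 28)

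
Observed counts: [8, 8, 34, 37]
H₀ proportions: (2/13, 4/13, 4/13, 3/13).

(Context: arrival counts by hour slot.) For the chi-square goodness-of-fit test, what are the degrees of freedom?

degrees of freedom = 3

df = k − 1 = 4 − 1 = 3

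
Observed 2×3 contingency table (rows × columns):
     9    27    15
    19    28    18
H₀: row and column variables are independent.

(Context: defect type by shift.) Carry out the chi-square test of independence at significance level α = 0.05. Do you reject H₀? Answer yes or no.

reject H₀: no

Row totals [51, 65], col totals [28, 55, 33], n=116
χ² = (9−12.31)²/12.31 + (27−24.18)²/24.18 + (15−14.51)²/14.51 + (19−15.69)²/15.69 + (28−30.82)²/30.82 + (18−18.49)²/18.49 = 2.2048
df = 2
p-value (upper-tail) = 0.33207
At α=0.05: p ≥ α → fail to reject H₀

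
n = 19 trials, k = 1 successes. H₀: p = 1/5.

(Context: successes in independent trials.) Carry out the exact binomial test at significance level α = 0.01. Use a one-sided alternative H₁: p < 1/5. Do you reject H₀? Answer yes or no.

reject H₀: no

Exact binomial: n=19, k=1, p₀=1/5=0.2000
P(X≤1) from Σ C(n,i)·p₀^i·(1−p₀)^(n−i)
p-value (one-sided, H₁ less) = 0.08287
At α=0.01: p ≥ α → fail to reject H₀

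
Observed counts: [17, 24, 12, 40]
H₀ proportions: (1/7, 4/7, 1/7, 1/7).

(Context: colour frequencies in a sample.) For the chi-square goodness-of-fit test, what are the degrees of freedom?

degrees of freedom = 3

df = k − 1 = 4 − 1 = 3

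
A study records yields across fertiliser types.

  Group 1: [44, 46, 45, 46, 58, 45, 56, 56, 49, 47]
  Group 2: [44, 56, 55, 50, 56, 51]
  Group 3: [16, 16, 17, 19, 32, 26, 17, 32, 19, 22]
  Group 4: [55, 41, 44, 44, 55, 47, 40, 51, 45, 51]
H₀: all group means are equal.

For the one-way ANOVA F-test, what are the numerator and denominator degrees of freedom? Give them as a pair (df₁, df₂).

degrees of freedom = [3, 32]

k = 4 groups, N = 36 total
df = (k−1, N−k) = (4−1, 36−4) = (3, 32)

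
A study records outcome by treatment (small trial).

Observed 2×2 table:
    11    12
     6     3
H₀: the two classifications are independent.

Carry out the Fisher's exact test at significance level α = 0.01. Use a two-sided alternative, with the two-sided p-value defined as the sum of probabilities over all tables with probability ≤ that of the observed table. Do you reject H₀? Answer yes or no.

Margins: r₁=23, r₂=9, c₁=17, c₂=15, n=32
p_obs = C(23,11)·C(9,6)/C(32,17); sum pmf over tables with pmf ≤ p_obs
p-value (two-sided) = 0.44405
At α=0.01: p ≥ α → fail to reject H₀

reject H₀: no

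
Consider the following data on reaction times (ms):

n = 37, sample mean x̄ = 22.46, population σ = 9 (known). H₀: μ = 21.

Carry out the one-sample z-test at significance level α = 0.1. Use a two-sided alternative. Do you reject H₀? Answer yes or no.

reject H₀: no

SE = σ/√n = 9/√37 = 1.4796
z = (x̄−μ₀)/SE = (22.46−21)/1.4796 = 0.9868
p-value (two-sided) = 0.32376
At α=0.1: p ≥ α → fail to reject H₀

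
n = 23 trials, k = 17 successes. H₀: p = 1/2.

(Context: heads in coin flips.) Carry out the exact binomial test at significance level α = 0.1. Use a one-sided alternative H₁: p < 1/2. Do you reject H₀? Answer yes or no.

Exact binomial: n=23, k=17, p₀=1/2=0.5000
P(X≤17) from Σ C(n,i)·p₀^i·(1−p₀)^(n−i)
p-value (one-sided, H₁ less) = 0.99469
At α=0.1: p ≥ α → fail to reject H₀

reject H₀: no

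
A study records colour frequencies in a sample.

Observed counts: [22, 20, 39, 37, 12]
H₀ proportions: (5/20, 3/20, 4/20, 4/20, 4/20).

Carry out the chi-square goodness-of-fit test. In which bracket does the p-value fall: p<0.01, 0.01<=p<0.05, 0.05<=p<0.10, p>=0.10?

n = 130; E_i = n·p_i = [32.50, 19.50, 26.00, 26.00, 26.00]
χ² = (22−32.50)²/32.50 + (20−19.50)²/19.50 + (39−26.00)²/26.00 + (37−26.00)²/26.00 + (12−26.00)²/26.00 = 22.0974
df = 4
p-value (upper-tail) = 0.00019
→ bracket: p<0.01

p-value bracket: p<0.01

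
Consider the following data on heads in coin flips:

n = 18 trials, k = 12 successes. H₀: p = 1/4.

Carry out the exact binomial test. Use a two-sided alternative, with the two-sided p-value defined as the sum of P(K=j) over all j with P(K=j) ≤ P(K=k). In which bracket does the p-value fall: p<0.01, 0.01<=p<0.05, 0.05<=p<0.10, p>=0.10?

Exact binomial: n=18, k=12, p₀=1/4=0.2500
P(X=j) = C(n,j)·p₀^j·(1−p₀)^(n−j); p = Σ P(X=j) over j with P(X=j) ≤ P(X=12)
p-value (two-sided) = 0.00023
→ bracket: p<0.01

p-value bracket: p<0.01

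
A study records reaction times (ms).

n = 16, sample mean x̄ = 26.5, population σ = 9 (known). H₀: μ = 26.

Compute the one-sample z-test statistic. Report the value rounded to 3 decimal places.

test statistic = 0.222

SE = σ/√n = 9/√16 = 2.2500
z = (x̄−μ₀)/SE = (26.5−26)/2.2500 = 0.2222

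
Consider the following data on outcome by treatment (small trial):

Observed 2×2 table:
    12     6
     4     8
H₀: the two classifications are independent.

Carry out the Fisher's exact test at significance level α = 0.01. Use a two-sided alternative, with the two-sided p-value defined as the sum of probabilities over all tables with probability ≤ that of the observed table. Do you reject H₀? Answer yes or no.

reject H₀: no

Margins: r₁=18, r₂=12, c₁=16, c₂=14, n=30
p_obs = C(18,12)·C(12,4)/C(30,16); sum pmf over tables with pmf ≤ p_obs
p-value (two-sided) = 0.13491
At α=0.01: p ≥ α → fail to reject H₀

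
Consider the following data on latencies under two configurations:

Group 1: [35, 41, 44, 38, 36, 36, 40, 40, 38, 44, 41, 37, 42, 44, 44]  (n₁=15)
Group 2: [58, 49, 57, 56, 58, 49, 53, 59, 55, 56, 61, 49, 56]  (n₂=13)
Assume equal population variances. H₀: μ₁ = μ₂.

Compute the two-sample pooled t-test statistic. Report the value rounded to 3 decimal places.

x̄₁=40.000, s₁=3.207, n₁=15
x̄₂=55.077, s₂=3.968, n₂=13
s_p² = [14·3.207² + 12·3.968²]/26 = 12.8047
SE = √(s_p²·(1/15+1/13)) = 1.3560
t = (40.000−55.077)/1.3560 = -11.1190
df = 26

test statistic = -11.119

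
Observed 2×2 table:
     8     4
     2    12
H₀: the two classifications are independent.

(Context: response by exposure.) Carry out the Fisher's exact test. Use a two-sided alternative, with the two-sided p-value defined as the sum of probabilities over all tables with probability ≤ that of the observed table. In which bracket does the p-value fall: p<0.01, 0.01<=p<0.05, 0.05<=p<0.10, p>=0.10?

p-value bracket: 0.01<=p<0.05

Margins: r₁=12, r₂=14, c₁=10, c₂=16, n=26
p_obs = C(12,8)·C(14,2)/C(26,10); sum pmf over tables with pmf ≤ p_obs
p-value (two-sided) = 0.01378
→ bracket: 0.01<=p<0.05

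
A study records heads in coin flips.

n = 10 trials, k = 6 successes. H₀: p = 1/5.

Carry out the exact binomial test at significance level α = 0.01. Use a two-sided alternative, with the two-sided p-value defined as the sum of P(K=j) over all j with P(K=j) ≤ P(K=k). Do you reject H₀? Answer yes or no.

reject H₀: yes

Exact binomial: n=10, k=6, p₀=1/5=0.2000
P(X=j) = C(n,j)·p₀^j·(1−p₀)^(n−j); p = Σ P(X=j) over j with P(X=j) ≤ P(X=6)
p-value (two-sided) = 0.00637
At α=0.01: p < α → reject H₀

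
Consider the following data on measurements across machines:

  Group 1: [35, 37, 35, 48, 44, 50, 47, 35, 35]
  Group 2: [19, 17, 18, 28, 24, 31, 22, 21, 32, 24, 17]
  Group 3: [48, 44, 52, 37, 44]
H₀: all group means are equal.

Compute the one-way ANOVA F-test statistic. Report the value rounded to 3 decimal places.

test statistic = 34.332

Group means [40.67, 23.00, 45.00], grand mean 33.760
SSB = Σnᵢ(x̄ᵢ−x̄)² = 2334.560; SSW = ΣΣ(x−x̄ᵢ)² = 748.000
MSB = 2334.560/2 = 1167.2800; MSW = 748.000/22 = 34.0000
F = MSB/MSW = 34.3318
df = (2, 22)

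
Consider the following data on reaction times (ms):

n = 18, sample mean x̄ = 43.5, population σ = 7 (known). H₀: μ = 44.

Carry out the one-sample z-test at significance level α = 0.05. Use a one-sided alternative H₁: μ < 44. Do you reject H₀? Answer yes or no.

SE = σ/√n = 7/√18 = 1.6499
z = (x̄−μ₀)/SE = (43.5−44)/1.6499 = -0.3030
p-value (one-sided, H₁ less) = 0.38093
At α=0.05: p ≥ α → fail to reject H₀

reject H₀: no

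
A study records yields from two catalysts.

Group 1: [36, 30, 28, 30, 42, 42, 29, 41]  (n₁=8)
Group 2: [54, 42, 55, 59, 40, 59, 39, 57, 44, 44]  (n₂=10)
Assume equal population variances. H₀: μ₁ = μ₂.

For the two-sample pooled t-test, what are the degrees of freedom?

df = n₁ + n₂ − 2 = 8 + 10 − 2 = 16

degrees of freedom = 16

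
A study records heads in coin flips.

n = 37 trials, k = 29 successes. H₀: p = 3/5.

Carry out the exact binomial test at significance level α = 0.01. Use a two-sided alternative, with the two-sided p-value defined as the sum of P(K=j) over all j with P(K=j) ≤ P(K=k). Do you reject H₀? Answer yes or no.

reject H₀: no

Exact binomial: n=37, k=29, p₀=3/5=0.6000
P(X=j) = C(n,j)·p₀^j·(1−p₀)^(n−j); p = Σ P(X=j) over j with P(X=j) ≤ P(X=29)
p-value (two-sided) = 0.02783
At α=0.01: p ≥ α → fail to reject H₀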